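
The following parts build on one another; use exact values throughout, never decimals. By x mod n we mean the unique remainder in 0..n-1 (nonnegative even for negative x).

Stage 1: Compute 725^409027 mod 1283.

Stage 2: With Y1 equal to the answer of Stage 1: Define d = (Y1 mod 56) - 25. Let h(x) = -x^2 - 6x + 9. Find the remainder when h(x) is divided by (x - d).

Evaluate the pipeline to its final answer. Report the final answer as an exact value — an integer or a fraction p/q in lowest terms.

Stage 1: squarings mod 1283: 725^1=725, 725^2=878, 725^4=1084, 725^8=1111, 725^16=75, 725^32=493, 725^64=562, 725^128=226, 725^256=1039, 725^512=518, 725^1024=177, 725^2048=537, 725^4096=977, 725^8192=1260, 725^16384=529, 725^32768=147, 725^65536=1081, 725^131072=1031, 725^262144=637; 725^409027 = 725^1 * 725^2 * 725^64 * 725^128 * 725^256 * 725^1024 * 725^2048 * 725^4096 * 725^8192 * 725^131072 * 725^262144 = 484 (mod 1283); answer 484
Stage 2: Y1 = 484; d = 11; remainder = value at the root: -1*(11)^2 - 6*(11)^1 + 9 = (-121) + (-66) + (9) = -178; answer -178

-178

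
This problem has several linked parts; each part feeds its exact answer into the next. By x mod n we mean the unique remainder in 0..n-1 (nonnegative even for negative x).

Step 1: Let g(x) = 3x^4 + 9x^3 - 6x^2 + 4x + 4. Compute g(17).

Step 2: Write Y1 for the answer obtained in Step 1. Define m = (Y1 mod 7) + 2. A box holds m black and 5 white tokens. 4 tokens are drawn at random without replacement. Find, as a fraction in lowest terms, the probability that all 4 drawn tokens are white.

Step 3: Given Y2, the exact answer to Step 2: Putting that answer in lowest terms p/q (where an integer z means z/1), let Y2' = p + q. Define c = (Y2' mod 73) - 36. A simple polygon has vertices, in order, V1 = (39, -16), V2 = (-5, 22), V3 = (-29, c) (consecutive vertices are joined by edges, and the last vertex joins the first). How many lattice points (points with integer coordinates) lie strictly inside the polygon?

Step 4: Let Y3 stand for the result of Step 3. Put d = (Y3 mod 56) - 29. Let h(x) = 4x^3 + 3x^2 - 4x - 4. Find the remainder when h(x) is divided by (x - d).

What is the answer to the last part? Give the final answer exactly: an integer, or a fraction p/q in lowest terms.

7292

Step 1: 3*(17)^4 + 9*(17)^3 - 6*(17)^2 + 4*(17)^1 + 4 = (250563) + (44217) + (-1734) + (68) + (4) = 293118; answer 293118
Step 2: Y1 = 293118; m = 2; total draws C(7,4) = 35; favorable C(5,4) = 5; P = 1/7; answer 1/7
Step 3: Y2 = 1/7; threaded value p + q = 8; c = -28; cross terms: (39*22 - -5*-16)=778, (-5*-28 - -29*22)=778, (-29*-16 - 39*-28)=1556; twice the area = |3112| = 3112; area = 1556; boundary points = 2 + 2 + 4 = 8; strictly interior points = area - boundary/2 + 1 = 1553; answer 1553
Step 4: Y3 = 1553; d = 12; remainder = value at the root: 4*(12)^3 + 3*(12)^2 - 4*(12)^1 - 4 = (6912) + (432) + (-48) + (-4) = 7292; answer 7292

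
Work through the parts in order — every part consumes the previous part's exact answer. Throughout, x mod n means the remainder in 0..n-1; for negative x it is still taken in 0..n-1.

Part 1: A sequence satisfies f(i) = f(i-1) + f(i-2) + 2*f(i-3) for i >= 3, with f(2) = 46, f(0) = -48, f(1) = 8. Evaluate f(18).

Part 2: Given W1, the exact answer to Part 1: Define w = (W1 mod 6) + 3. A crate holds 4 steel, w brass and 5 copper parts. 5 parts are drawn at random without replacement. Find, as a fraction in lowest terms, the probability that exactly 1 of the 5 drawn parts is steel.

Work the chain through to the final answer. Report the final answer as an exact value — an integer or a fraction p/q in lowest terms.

35/99

Part 1: f(3) = 1*(46) + 1*(8) + 2*(-48) = -42; iterating: f(3)=-42, f(4)=20, f(5)=70, f(6)=6, f(7)=116, f(8)=262, f(9)=390, f(10)=884, f(11)=1798, f(12)=3462, f(13)=7028, f(14)=14086, f(15)=28038, f(16)=56180, f(17)=112390, f(18)=224646; answer 224646
Part 2: W1 = 224646; w = 3; total draws C(12,5) = 792; favorable C(4,1)*C(8,4) = 280; P = 35/99; answer 35/99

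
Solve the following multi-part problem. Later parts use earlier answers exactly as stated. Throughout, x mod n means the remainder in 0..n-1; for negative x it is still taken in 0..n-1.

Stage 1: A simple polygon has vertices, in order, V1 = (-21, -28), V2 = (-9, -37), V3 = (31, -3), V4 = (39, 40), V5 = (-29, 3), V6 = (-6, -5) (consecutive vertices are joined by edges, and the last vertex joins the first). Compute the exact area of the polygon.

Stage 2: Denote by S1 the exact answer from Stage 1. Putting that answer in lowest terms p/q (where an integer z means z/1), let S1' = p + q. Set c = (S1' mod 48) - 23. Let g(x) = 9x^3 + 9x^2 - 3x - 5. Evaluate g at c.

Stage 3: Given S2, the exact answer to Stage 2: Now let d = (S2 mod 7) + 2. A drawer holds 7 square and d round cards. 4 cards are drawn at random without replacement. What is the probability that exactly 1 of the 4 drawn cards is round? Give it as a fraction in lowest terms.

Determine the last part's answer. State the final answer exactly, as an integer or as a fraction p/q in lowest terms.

35/143

Stage 1: cross terms: (-21*-37 - -9*-28)=525, (-9*-3 - 31*-37)=1174, (31*40 - 39*-3)=1357, (39*3 - -29*40)=1277, (-29*-5 - -6*3)=163, (-6*-28 - -21*-5)=63; twice the area = |4559| = 4559; area = 4559/2; answer 4559/2
Stage 2: S1 = 4559/2; threaded value p + q = 4561; c = -22; 9*(-22)^3 + 9*(-22)^2 - 3*(-22)^1 - 5 = (-95832) + (4356) + (66) + (-5) = -91415; answer -91415
Stage 3: S2 = -91415; d = 7; total draws C(14,4) = 1001; favorable C(7,1)*C(7,3) = 245; P = 35/143; answer 35/143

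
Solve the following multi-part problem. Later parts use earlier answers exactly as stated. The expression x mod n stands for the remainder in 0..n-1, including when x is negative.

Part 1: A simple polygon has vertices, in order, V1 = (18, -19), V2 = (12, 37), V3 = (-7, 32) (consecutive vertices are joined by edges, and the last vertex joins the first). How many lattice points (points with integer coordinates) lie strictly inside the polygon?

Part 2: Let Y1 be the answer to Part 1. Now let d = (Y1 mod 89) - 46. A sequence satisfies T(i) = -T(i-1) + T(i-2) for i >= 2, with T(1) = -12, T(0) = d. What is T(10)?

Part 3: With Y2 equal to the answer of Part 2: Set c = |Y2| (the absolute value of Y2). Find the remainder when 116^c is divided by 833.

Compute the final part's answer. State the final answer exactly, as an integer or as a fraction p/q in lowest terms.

Part 1: cross terms: (18*37 - 12*-19)=894, (12*32 - -7*37)=643, (-7*-19 - 18*32)=-443; twice the area = |1094| = 1094; area = 547; boundary points = 2 + 1 + 1 = 4; strictly interior points = area - boundary/2 + 1 = 546; answer 546
Part 2: Y1 = 546; d = -34; T(2) = -1*(-12) + 1*(-34) = -22; iterating: T(2)=-22, T(3)=10, T(4)=-32, T(5)=42, T(6)=-74, T(7)=116, T(8)=-190, T(9)=306, T(10)=-496; answer -496
Part 3: Y2 = -496; c = 496; squarings mod 833: 116^1=116, 116^2=128, 116^4=557, 116^8=373, 116^16=18, 116^32=324, 116^64=18, 116^128=324, 116^256=18; 116^496 = 116^16 * 116^32 * 116^64 * 116^128 * 116^256 = 18 (mod 833); answer 18

18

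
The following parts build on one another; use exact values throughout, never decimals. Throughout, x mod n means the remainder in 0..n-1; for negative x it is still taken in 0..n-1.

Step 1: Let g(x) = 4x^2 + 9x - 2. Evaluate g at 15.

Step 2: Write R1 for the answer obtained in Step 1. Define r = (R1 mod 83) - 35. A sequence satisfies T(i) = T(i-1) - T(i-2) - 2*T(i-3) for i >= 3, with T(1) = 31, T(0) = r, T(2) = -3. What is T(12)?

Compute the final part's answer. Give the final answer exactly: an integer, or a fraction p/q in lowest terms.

Step 1: 4*(15)^2 + 9*(15)^1 - 2 = (900) + (135) + (-2) = 1033; answer 1033
Step 2: R1 = 1033; r = 2; T(3) = 1*(-3) - 1*(31) - 2*(2) = -38; iterating: T(3)=-38, T(4)=-97, T(5)=-53, T(6)=120, T(7)=367, T(8)=353, T(9)=-254, T(10)=-1341, T(11)=-1793, T(12)=56; answer 56

56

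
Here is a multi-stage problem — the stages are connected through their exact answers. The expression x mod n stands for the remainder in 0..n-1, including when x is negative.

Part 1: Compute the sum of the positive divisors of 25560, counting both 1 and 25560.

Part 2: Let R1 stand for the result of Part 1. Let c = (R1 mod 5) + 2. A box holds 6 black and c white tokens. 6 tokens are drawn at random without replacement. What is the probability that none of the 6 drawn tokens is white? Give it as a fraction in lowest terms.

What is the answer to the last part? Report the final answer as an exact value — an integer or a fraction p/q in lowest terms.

1/28

Part 1: 25560 = 2^3 * 3^2 * 5 * 71; sigma = (1 + 2 + 4 + 8) * (1 + 3 + 9) * (1 + 5) * (1 + 71) = 15 * 13 * 6 * 72 = 84240; answer 84240
Part 2: R1 = 84240; c = 2; total draws C(8,6) = 28; favorable C(6,6) = 1; P = 1/28; answer 1/28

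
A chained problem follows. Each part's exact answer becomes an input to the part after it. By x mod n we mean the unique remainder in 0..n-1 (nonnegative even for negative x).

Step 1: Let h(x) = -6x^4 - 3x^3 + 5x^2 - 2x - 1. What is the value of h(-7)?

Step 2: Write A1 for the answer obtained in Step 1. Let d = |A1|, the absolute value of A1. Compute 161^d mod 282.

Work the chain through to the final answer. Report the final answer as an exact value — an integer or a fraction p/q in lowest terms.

Step 1: -6*(-7)^4 - 3*(-7)^3 + 5*(-7)^2 - 2*(-7)^1 - 1 = (-14406) + (1029) + (245) + (14) + (-1) = -13119; answer -13119
Step 2: A1 = -13119; d = 13119; squarings mod 282: 161^1=161, 161^2=259, 161^4=247, 161^8=97, 161^16=103, 161^32=175, 161^64=169, 161^128=79, 161^256=37, 161^512=241, 161^1024=271, 161^2048=121, 161^4096=259, 161^8192=247; 161^13119 = 161^1 * 161^2 * 161^4 * 161^8 * 161^16 * 161^32 * 161^256 * 161^512 * 161^4096 * 161^8192 = 107 (mod 282); answer 107

107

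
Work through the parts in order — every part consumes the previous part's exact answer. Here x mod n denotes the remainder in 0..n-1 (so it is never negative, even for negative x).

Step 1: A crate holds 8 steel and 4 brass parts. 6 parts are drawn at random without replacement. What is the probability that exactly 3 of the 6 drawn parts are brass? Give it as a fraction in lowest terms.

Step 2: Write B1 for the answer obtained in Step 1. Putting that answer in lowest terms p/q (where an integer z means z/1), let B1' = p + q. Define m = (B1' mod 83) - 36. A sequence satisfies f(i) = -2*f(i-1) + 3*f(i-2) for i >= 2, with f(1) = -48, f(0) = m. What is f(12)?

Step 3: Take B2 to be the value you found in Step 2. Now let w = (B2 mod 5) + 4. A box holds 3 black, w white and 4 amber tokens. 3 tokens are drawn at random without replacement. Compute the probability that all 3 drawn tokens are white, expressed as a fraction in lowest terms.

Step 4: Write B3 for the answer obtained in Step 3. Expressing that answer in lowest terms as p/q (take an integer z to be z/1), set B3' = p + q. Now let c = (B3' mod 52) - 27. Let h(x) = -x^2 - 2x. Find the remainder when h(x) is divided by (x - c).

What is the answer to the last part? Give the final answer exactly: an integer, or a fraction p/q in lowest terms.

Step 1: total draws C(12,6) = 924; favorable C(4,3)*C(8,3) = 224; P = 8/33; answer 8/33
Step 2: B1 = 8/33; threaded value p + q = 41; m = 5; f(2) = -2*(-48) + 3*(5) = 111; iterating: f(2)=111, f(3)=-366, f(4)=1065, f(5)=-3228, f(6)=9651, f(7)=-28986, f(8)=86925, f(9)=-260808, f(10)=782391, f(11)=-2347206, f(12)=7041585; answer 7041585
Step 3: B2 = 7041585; w = 4; total draws C(11,3) = 165; favorable C(4,3) = 4; P = 4/165; answer 4/165
Step 4: B3 = 4/165; threaded value p + q = 169; c = -14; remainder = value at the root: -1*(-14)^2 - 2*(-14)^1 = (-196) + (28) = -168; answer -168

-168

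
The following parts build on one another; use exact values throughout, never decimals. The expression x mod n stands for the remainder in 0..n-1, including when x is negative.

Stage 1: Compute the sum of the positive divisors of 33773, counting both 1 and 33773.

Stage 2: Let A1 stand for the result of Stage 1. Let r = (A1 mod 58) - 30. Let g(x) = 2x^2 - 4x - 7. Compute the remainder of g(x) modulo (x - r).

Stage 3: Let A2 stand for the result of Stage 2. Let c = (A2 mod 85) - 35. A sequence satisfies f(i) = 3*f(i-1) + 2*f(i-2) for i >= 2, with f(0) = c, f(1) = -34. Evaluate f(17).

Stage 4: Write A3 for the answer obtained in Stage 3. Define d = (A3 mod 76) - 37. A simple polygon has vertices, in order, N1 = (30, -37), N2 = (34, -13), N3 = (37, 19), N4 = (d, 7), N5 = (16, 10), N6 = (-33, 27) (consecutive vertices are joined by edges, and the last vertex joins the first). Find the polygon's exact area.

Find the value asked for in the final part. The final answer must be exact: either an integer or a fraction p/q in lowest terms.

1608

Stage 1: 33773 is prime, so its only divisors are 1 and 33773; sigma = 1 + 33773 = 33774; answer 33774
Stage 2: A1 = 33774; r = -12; remainder = value at the root: 2*(-12)^2 - 4*(-12)^1 - 7 = (288) + (48) + (-7) = 329; answer 329
Stage 3: A2 = 329; c = 39; f(2) = 3*(-34) + 2*(39) = -24; iterating: f(2)=-24, f(3)=-140, f(4)=-468, f(5)=-1684, f(6)=-5988, f(7)=-21332, f(8)=-75972, f(9)=-270580, f(10)=-963684, f(11)=-3432212, f(12)=-12224004, f(13)=-43536436, f(14)=-155057316, f(15)=-552244820, f(16)=-1966849092, f(17)=-7005036916; answer -7005036916
Stage 4: A3 = -7005036916; d = 11; cross terms: (30*-13 - 34*-37)=868, (34*19 - 37*-13)=1127, (37*7 - 11*19)=50, (11*10 - 16*7)=-2, (16*27 - -33*10)=762, (-33*-37 - 30*27)=411; twice the area = |3216| = 3216; area = 1608; answer 1608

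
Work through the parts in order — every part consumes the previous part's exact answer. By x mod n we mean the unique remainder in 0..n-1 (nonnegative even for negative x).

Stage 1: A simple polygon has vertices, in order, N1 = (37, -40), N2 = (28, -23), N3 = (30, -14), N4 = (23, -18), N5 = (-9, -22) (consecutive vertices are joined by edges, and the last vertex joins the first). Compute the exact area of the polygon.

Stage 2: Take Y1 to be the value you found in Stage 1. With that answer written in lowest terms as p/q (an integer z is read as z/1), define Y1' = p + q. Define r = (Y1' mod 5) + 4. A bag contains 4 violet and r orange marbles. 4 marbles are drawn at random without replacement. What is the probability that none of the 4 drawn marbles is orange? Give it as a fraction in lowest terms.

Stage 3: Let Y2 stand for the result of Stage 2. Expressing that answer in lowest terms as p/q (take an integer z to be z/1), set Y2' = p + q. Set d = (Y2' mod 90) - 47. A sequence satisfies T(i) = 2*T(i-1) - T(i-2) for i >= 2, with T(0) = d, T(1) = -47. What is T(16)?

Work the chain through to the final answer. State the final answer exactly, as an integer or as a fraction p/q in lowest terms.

Stage 1: cross terms: (37*-23 - 28*-40)=269, (28*-14 - 30*-23)=298, (30*-18 - 23*-14)=-218, (23*-22 - -9*-18)=-668, (-9*-40 - 37*-22)=1174; twice the area = |855| = 855; area = 855/2; answer 855/2
Stage 2: Y1 = 855/2; threaded value p + q = 857; r = 6; total draws C(10,4) = 210; favorable C(4,4) = 1; P = 1/210; answer 1/210
Stage 3: Y2 = 1/210; threaded value p + q = 211; d = -16; T(2) = 2*(-47) - 1*(-16) = -78; iterating: T(2)=-78, T(3)=-109, T(4)=-140, T(5)=-171, T(6)=-202, T(7)=-233, T(8)=-264, T(9)=-295, T(10)=-326, T(11)=-357, T(12)=-388, T(13)=-419, T(14)=-450, T(15)=-481, T(16)=-512; answer -512

-512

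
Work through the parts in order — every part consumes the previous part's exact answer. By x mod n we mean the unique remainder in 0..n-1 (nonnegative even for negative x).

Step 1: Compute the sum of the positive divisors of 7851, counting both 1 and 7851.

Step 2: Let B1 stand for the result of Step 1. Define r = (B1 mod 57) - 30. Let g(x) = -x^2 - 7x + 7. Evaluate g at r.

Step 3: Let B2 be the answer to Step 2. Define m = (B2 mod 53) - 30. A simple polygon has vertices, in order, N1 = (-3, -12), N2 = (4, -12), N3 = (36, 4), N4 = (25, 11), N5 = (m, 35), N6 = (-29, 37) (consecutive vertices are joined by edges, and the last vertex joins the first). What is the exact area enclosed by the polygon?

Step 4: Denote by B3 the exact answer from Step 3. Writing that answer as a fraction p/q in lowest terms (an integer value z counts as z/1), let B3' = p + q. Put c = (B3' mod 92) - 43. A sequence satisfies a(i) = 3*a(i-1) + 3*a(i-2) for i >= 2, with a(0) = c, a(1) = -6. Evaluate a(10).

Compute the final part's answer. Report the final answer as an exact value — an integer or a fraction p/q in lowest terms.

-5253174

Step 1: 7851 = 3 * 2617; sigma = (1 + 3) * (1 + 2617) = 4 * 2618 = 10472; answer 10472
Step 2: B1 = 10472; r = 11; -1*(11)^2 - 7*(11)^1 + 7 = (-121) + (-77) + (7) = -191; answer -191
Step 3: B2 = -191; m = -9; cross terms: (-3*-12 - 4*-12)=84, (4*4 - 36*-12)=448, (36*11 - 25*4)=296, (25*35 - -9*11)=974, (-9*37 - -29*35)=682, (-29*-12 - -3*37)=459; twice the area = |2943| = 2943; area = 2943/2; answer 2943/2
Step 4: B3 = 2943/2; threaded value p + q = 2945; c = -42; a(2) = 3*(-6) + 3*(-42) = -144; iterating: a(2)=-144, a(3)=-450, a(4)=-1782, a(5)=-6696, a(6)=-25434, a(7)=-96390, a(8)=-365472, a(9)=-1385586, a(10)=-5253174; answer -5253174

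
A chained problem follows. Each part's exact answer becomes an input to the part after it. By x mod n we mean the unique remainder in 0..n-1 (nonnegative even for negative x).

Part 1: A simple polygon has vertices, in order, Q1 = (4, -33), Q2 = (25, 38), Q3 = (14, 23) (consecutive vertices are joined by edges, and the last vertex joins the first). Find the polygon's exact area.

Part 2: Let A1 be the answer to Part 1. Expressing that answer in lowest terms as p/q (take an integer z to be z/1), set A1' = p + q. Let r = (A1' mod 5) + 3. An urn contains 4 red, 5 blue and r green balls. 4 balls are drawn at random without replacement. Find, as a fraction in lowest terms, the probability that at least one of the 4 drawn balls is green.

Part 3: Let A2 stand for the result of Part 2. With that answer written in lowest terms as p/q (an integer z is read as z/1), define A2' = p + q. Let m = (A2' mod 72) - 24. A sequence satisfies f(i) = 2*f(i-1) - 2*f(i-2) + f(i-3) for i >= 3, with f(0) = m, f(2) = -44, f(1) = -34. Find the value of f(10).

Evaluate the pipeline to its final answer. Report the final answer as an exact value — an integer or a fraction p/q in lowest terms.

36

Part 1: cross terms: (4*38 - 25*-33)=977, (25*23 - 14*38)=43, (14*-33 - 4*23)=-554; twice the area = |466| = 466; area = 233; answer 233
Part 2: A1 = 233; threaded value p + q = 234; r = 7; total draws C(16,4) = 1820; complement C(9,4) = 126; favorable 1820 - 126 = 1694; P = 121/130; answer 121/130
Part 3: A2 = 121/130; threaded value p + q = 251; m = 11; f(3) = 2*(-44) - 2*(-34) + 1*(11) = -9; iterating: f(3)=-9, f(4)=36, f(5)=46, f(6)=11, f(7)=-34, f(8)=-44, f(9)=-9, f(10)=36; answer 36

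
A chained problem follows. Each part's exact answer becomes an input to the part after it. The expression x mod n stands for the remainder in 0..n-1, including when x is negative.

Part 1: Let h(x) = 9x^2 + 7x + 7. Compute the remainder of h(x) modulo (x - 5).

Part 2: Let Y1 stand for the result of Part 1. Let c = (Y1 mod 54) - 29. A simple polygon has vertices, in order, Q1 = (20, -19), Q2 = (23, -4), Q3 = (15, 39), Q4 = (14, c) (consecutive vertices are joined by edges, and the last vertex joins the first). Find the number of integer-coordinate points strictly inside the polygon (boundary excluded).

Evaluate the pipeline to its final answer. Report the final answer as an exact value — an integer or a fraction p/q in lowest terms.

194

Part 1: remainder = value at the root: 9*(5)^2 + 7*(5)^1 + 7 = (225) + (35) + (7) = 267; answer 267
Part 2: Y1 = 267; c = 22; cross terms: (20*-4 - 23*-19)=357, (23*39 - 15*-4)=957, (15*22 - 14*39)=-216, (14*-19 - 20*22)=-706; twice the area = |392| = 392; area = 196; boundary points = 3 + 1 + 1 + 1 = 6; strictly interior points = area - boundary/2 + 1 = 194; answer 194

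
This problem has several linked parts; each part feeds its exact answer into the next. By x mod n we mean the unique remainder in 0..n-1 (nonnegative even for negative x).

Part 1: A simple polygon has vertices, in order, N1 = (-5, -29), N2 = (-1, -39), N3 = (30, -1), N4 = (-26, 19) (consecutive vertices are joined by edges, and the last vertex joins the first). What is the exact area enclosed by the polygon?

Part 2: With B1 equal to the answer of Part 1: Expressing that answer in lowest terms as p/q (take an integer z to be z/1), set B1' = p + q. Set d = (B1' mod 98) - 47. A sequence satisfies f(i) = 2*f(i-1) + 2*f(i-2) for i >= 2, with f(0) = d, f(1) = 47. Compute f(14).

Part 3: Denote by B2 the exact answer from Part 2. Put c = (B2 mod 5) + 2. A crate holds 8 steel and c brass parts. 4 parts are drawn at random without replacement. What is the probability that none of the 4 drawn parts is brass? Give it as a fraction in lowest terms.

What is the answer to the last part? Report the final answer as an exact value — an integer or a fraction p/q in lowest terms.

Part 1: cross terms: (-5*-39 - -1*-29)=166, (-1*-1 - 30*-39)=1171, (30*19 - -26*-1)=544, (-26*-29 - -5*19)=849; twice the area = |2730| = 2730; area = 1365; answer 1365
Part 2: B1 = 1365; threaded value p + q = 1366; d = 45; f(2) = 2*(47) + 2*(45) = 184; iterating: f(2)=184, f(3)=462, f(4)=1292, f(5)=3508, f(6)=9600, f(7)=26216, f(8)=71632, f(9)=195696, f(10)=534656, f(11)=1460704, f(12)=3990720, f(13)=10902848, f(14)=29787136; answer 29787136
Part 3: B2 = 29787136; c = 3; total draws C(11,4) = 330; favorable C(8,4) = 70; P = 7/33; answer 7/33

7/33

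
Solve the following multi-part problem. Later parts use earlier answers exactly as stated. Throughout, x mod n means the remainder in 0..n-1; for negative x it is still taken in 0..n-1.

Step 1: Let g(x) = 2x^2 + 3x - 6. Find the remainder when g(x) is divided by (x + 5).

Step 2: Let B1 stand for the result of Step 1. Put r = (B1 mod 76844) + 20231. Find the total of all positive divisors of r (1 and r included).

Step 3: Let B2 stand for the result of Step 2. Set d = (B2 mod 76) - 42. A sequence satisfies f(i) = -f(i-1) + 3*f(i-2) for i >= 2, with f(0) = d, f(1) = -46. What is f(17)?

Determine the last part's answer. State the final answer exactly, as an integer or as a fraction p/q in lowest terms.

Step 1: remainder = value at the root: 2*(-5)^2 + 3*(-5)^1 - 6 = (50) + (-15) + (-6) = 29; answer 29
Step 2: B1 = 29; r = 20260; 20260 = 2^2 * 5 * 1013; sigma = (1 + 2 + 4) * (1 + 5) * (1 + 1013) = 7 * 6 * 1014 = 42588; answer 42588
Step 3: B2 = 42588; d = -14; f(2) = -1*(-46) + 3*(-14) = 4; iterating: f(2)=4, f(3)=-142, f(4)=154, f(5)=-580, f(6)=1042, f(7)=-2782, f(8)=5908, f(9)=-14254, f(10)=31978, f(11)=-74740, f(12)=170674, f(13)=-394894, f(14)=906916, f(15)=-2091598, f(16)=4812346, f(17)=-11087140; answer -11087140

-11087140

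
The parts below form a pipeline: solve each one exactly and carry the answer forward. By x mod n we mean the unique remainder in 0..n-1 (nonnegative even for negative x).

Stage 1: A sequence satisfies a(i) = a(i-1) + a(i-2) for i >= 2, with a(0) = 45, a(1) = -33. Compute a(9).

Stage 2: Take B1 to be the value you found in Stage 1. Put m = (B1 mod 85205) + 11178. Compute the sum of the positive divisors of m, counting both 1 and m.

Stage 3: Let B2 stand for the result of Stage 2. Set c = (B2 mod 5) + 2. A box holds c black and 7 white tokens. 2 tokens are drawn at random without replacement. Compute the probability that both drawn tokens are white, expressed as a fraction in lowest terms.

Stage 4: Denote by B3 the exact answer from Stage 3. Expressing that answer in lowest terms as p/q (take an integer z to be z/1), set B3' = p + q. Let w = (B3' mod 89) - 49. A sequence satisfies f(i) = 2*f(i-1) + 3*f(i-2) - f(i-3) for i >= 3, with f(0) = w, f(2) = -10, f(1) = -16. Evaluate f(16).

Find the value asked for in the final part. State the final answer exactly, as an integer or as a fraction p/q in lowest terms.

-47367706

Stage 1: a(2) = 1*(-33) + 1*(45) = 12; iterating: a(2)=12, a(3)=-21, a(4)=-9, a(5)=-30, a(6)=-39, a(7)=-69, a(8)=-108, a(9)=-177; answer -177
Stage 2: B1 = -177; m = 96206; 96206 = 2 * 11 * 4373; sigma = (1 + 2) * (1 + 11) * (1 + 4373) = 3 * 12 * 4374 = 157464; answer 157464
Stage 3: B2 = 157464; c = 6; total draws C(13,2) = 78; favorable C(7,2) = 21; P = 7/26; answer 7/26
Stage 4: B3 = 7/26; threaded value p + q = 33; w = -16; f(3) = 2*(-10) + 3*(-16) - 1*(-16) = -52; iterating: f(3)=-52, f(4)=-118, f(5)=-382, f(6)=-1066, f(7)=-3160, f(8)=-9136, f(9)=-26686, f(10)=-77620, f(11)=-226162, f(12)=-658498, f(13)=-1917862, f(14)=-5585056, f(15)=-16265200, f(16)=-47367706; answer -47367706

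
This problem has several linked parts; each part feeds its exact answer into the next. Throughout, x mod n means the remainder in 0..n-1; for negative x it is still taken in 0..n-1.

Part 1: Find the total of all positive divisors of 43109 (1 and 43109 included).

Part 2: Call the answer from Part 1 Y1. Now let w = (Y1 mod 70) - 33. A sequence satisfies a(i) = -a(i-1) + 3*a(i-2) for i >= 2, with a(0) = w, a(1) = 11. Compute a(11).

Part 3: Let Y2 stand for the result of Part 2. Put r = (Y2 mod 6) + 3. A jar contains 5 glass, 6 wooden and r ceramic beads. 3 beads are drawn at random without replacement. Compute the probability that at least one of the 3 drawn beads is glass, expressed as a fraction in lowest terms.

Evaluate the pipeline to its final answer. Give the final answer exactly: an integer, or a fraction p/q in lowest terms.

79/112

Part 1: 43109 = 11 * 3919; sigma = (1 + 11) * (1 + 3919) = 12 * 3920 = 47040; answer 47040
Part 2: Y1 = 47040; w = -33; a(2) = -1*(11) + 3*(-33) = -110; iterating: a(2)=-110, a(3)=143, a(4)=-473, a(5)=902, a(6)=-2321, a(7)=5027, a(8)=-11990, a(9)=27071, a(10)=-63041, a(11)=144254; answer 144254
Part 3: Y2 = 144254; r = 5; total draws C(16,3) = 560; complement C(11,3) = 165; favorable 560 - 165 = 395; P = 79/112; answer 79/112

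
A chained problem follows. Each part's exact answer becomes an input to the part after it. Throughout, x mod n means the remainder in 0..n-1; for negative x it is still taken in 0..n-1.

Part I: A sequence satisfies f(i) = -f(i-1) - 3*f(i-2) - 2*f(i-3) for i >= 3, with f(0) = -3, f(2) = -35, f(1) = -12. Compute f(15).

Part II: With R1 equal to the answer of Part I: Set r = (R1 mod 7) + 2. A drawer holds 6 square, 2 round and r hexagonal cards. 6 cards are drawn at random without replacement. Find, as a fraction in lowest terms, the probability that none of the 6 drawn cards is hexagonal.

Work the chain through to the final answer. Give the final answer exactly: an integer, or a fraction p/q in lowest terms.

Part I: f(3) = -1*(-35) - 3*(-12) - 2*(-3) = 77; iterating: f(3)=77, f(4)=52, f(5)=-213, f(6)=-97, f(7)=632, f(8)=85, f(9)=-1787, f(10)=268, f(11)=4923, f(12)=-2153, f(13)=-13152, f(14)=9765, f(15)=33997; answer 33997
Part II: R1 = 33997; r = 7; total draws C(15,6) = 5005; favorable C(8,6) = 28; P = 4/715; answer 4/715

4/715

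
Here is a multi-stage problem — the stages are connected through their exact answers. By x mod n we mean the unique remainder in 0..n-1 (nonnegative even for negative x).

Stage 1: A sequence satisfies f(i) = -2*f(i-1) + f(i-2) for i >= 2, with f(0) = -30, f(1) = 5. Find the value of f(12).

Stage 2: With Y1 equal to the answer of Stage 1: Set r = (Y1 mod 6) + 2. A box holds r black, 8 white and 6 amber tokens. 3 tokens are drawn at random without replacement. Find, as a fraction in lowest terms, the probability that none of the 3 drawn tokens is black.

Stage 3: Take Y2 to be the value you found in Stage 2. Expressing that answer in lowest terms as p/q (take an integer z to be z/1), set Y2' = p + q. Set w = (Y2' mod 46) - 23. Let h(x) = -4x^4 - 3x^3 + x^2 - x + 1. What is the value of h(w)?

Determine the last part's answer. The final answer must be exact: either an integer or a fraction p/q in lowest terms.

Stage 1: f(2) = -2*(5) + 1*(-30) = -40; iterating: f(2)=-40, f(3)=85, f(4)=-210, f(5)=505, f(6)=-1220, f(7)=2945, f(8)=-7110, f(9)=17165, f(10)=-41440, f(11)=100045, f(12)=-241530; answer -241530
Stage 2: Y1 = -241530; r = 2; total draws C(16,3) = 560; favorable C(14,3) = 364; P = 13/20; answer 13/20
Stage 3: Y2 = 13/20; threaded value p + q = 33; w = 10; -4*(10)^4 - 3*(10)^3 + 1*(10)^2 - 1*(10)^1 + 1 = (-40000) + (-3000) + (100) + (-10) + (1) = -42909; answer -42909

-42909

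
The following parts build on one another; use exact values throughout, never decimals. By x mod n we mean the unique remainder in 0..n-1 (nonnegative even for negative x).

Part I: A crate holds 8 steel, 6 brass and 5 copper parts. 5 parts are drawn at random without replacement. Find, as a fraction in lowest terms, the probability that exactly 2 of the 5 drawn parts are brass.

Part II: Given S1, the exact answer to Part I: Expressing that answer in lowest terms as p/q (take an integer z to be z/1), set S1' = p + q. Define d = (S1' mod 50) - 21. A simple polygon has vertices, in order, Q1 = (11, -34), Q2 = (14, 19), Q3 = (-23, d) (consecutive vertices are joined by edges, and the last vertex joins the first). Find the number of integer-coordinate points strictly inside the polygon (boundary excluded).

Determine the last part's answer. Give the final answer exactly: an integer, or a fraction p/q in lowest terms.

906

Part I: total draws C(19,5) = 11628; favorable C(6,2)*C(13,3) = 4290; P = 715/1938; answer 715/1938
Part II: S1 = 715/1938; threaded value p + q = 2653; d = -18; cross terms: (11*19 - 14*-34)=685, (14*-18 - -23*19)=185, (-23*-34 - 11*-18)=980; twice the area = |1850| = 1850; area = 925; boundary points = 1 + 37 + 2 = 40; strictly interior points = area - boundary/2 + 1 = 906; answer 906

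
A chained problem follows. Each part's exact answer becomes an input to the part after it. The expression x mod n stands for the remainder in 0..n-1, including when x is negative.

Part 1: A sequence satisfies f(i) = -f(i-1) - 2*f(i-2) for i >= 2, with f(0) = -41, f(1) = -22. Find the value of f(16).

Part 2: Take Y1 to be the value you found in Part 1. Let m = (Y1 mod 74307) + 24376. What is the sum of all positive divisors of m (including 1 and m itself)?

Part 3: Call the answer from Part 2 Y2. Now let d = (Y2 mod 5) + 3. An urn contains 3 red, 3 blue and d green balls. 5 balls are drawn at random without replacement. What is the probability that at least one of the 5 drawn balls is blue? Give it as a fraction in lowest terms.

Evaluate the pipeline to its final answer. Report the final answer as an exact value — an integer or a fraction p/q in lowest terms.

29/33

Part 1: f(2) = -1*(-22) - 2*(-41) = 104; iterating: f(2)=104, f(3)=-60, f(4)=-148, f(5)=268, f(6)=28, f(7)=-564, f(8)=508, f(9)=620, f(10)=-1636, f(11)=396, f(12)=2876, f(13)=-3668, f(14)=-2084, f(15)=9420, f(16)=-5252; answer -5252
Part 2: Y1 = -5252; m = 93431; 93431 = 13 * 7187; sigma = (1 + 13) * (1 + 7187) = 14 * 7188 = 100632; answer 100632
Part 3: Y2 = 100632; d = 5; total draws C(11,5) = 462; complement C(8,5) = 56; favorable 462 - 56 = 406; P = 29/33; answer 29/33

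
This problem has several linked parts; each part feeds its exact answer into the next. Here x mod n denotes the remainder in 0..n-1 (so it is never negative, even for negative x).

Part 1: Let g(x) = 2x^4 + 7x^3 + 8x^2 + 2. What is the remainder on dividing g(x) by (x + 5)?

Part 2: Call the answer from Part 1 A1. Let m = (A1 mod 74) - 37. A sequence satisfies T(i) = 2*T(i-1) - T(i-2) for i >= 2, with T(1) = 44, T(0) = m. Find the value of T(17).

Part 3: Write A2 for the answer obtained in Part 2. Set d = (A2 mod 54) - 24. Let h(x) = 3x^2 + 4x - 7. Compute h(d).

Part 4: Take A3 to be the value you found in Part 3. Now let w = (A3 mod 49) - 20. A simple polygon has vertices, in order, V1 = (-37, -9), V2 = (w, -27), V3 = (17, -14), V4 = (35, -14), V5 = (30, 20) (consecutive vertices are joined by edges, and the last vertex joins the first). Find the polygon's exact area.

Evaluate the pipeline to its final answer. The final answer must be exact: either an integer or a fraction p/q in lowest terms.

1630

Part 1: remainder = value at the root: 2*(-5)^4 + 7*(-5)^3 + 8*(-5)^2 + 2 = (1250) + (-875) + (200) + (2) = 577; answer 577
Part 2: A1 = 577; m = 22; T(2) = 2*(44) - 1*(22) = 66; iterating: T(2)=66, T(3)=88, T(4)=110, T(5)=132, T(6)=154, T(7)=176, T(8)=198, T(9)=220, T(10)=242, T(11)=264, T(12)=286, T(13)=308, T(14)=330, T(15)=352, T(16)=374, T(17)=396; answer 396
Part 3: A2 = 396; d = -6; 3*(-6)^2 + 4*(-6)^1 - 7 = (108) + (-24) + (-7) = 77; answer 77
Part 4: A3 = 77; w = 8; cross terms: (-37*-27 - 8*-9)=1071, (8*-14 - 17*-27)=347, (17*-14 - 35*-14)=252, (35*20 - 30*-14)=1120, (30*-9 - -37*20)=470; twice the area = |3260| = 3260; area = 1630; answer 1630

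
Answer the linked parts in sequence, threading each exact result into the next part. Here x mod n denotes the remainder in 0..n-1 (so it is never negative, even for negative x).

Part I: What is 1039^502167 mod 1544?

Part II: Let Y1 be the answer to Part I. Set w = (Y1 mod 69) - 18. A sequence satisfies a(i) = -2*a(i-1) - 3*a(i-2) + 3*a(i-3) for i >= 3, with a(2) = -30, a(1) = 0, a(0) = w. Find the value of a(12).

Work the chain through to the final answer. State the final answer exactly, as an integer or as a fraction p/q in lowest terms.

53817

Part I: squarings mod 1544: 1039^1=1039, 1039^2=265, 1039^4=745, 1039^8=729, 1039^16=305, 1039^32=385, 1039^64=1, 1039^128=1, 1039^256=1, 1039^512=1, 1039^1024=1, 1039^2048=1, 1039^4096=1, 1039^8192=1, 1039^16384=1, 1039^32768=1, 1039^65536=1, 1039^131072=1, 1039^262144=1; 1039^502167 = 1039^1 * 1039^2 * 1039^4 * 1039^16 * 1039^128 * 1039^256 * 1039^2048 * 1039^8192 * 1039^32768 * 1039^65536 * 1039^131072 * 1039^262144 = 1119 (mod 1544); answer 1119
Part II: Y1 = 1119; w = -3; a(3) = -2*(-30) - 3*(0) + 3*(-3) = 51; iterating: a(3)=51, a(4)=-12, a(5)=-219, a(6)=627, a(7)=-633, a(8)=-1272, a(9)=6324, a(10)=-10731, a(11)=-1326, a(12)=53817; answer 53817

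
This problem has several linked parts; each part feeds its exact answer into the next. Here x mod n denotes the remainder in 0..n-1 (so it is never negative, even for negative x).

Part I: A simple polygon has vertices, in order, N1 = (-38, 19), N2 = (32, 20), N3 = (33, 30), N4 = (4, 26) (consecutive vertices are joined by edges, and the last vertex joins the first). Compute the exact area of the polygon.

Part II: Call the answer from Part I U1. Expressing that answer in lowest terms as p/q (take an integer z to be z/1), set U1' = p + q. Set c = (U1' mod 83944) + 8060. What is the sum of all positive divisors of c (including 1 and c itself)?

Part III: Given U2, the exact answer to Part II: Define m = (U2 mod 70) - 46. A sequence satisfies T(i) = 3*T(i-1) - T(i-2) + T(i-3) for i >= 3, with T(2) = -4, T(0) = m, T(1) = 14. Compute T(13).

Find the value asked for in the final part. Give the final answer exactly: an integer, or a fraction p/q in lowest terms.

-275838

Part I: cross terms: (-38*20 - 32*19)=-1368, (32*30 - 33*20)=300, (33*26 - 4*30)=738, (4*19 - -38*26)=1064; twice the area = |734| = 734; area = 367; answer 367
Part II: U1 = 367; threaded value p + q = 368; c = 8428; 8428 = 2^2 * 7^2 * 43; sigma = (1 + 2 + 4) * (1 + 7 + 49) * (1 + 43) = 7 * 57 * 44 = 17556; answer 17556
Part III: U2 = 17556; m = 10; T(3) = 3*(-4) - 1*(14) + 1*(10) = -16; iterating: T(3)=-16, T(4)=-30, T(5)=-78, T(6)=-220, T(7)=-612, T(8)=-1694, T(9)=-4690, T(10)=-12988, T(11)=-35968, T(12)=-99606, T(13)=-275838; answer -275838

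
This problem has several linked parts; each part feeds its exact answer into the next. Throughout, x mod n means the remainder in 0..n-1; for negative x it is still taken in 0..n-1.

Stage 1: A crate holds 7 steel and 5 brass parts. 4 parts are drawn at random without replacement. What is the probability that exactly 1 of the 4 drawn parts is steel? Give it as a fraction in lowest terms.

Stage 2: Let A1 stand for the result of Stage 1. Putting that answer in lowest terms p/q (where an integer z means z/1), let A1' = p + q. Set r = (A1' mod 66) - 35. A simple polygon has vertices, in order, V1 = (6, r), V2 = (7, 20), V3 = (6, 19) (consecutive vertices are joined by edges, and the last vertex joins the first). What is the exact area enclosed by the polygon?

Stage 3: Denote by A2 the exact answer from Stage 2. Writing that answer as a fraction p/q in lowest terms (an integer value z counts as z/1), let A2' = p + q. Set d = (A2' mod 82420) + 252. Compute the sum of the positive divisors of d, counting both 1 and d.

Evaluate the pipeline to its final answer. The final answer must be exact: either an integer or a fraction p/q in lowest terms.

390

Stage 1: total draws C(12,4) = 495; favorable C(7,1)*C(5,3) = 70; P = 14/99; answer 14/99
Stage 2: A1 = 14/99; threaded value p + q = 113; r = 12; cross terms: (6*20 - 7*12)=36, (7*19 - 6*20)=13, (6*12 - 6*19)=-42; twice the area = |7| = 7; area = 7/2; answer 7/2
Stage 3: A2 = 7/2; threaded value p + q = 9; d = 261; 261 = 3^2 * 29; sigma = (1 + 3 + 9) * (1 + 29) = 13 * 30 = 390; answer 390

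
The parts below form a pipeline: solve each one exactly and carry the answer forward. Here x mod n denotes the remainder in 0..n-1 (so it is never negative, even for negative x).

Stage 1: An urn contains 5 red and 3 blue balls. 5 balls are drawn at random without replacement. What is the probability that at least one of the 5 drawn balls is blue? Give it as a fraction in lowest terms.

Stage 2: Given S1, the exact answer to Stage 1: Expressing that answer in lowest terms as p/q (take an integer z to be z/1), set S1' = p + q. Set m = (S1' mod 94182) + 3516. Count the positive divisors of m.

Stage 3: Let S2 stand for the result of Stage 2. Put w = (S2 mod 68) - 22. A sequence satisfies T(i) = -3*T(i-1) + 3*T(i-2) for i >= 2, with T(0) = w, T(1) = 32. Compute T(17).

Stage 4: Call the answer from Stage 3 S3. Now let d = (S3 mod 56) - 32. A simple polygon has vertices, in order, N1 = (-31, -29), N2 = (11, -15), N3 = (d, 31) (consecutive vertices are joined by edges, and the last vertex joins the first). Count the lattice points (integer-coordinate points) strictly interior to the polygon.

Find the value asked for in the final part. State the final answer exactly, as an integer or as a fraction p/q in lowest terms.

1216

Stage 1: total draws C(8,5) = 56; complement C(5,5) = 1; favorable 56 - 1 = 55; P = 55/56; answer 55/56
Stage 2: S1 = 55/56; threaded value p + q = 111; m = 3627; 3627 = 3^2 * 13 * 31; number of divisors = (2+1) * (1+1) * (1+1) = 12; answer 12
Stage 3: S2 = 12; w = -10; T(2) = -3*(32) + 3*(-10) = -126; iterating: T(2)=-126, T(3)=474, T(4)=-1800, T(5)=6822, T(6)=-25866, T(7)=98064, T(8)=-371790, T(9)=1409562, T(10)=-5344056, T(11)=20260854, T(12)=-76814730, T(13)=291226752, T(14)=-1104124446, T(15)=4186053594, T(16)=-15870534120, T(17)=60169763142; answer 60169763142
Stage 4: S3 = 60169763142; d = -26; cross terms: (-31*-15 - 11*-29)=784, (11*31 - -26*-15)=-49, (-26*-29 - -31*31)=1715; twice the area = |2450| = 2450; area = 1225; boundary points = 14 + 1 + 5 = 20; strictly interior points = area - boundary/2 + 1 = 1216; answer 1216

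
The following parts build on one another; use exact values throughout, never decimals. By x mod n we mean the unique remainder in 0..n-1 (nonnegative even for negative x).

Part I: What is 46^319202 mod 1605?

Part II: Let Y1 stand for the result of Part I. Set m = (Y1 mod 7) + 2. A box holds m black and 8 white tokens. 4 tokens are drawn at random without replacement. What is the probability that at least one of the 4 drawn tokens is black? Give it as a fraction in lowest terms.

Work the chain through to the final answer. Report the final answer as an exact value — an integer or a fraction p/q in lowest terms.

37/39

Part I: squarings mod 1605: 46^1=46, 46^2=511, 46^4=1111, 46^8=76, 46^16=961, 46^32=646, 46^64=16, 46^128=256, 46^256=1336, 46^512=136, 46^1024=841, 46^2048=1081, 46^4096=121, 46^8192=196, 46^16384=1501, 46^32768=1186, 46^65536=616, 46^131072=676, 46^262144=1156; 46^319202 = 46^2 * 46^32 * 46^64 * 46^128 * 46^512 * 46^1024 * 46^2048 * 46^4096 * 46^16384 * 46^32768 * 46^262144 = 271 (mod 1605); answer 271
Part II: Y1 = 271; m = 7; total draws C(15,4) = 1365; complement C(8,4) = 70; favorable 1365 - 70 = 1295; P = 37/39; answer 37/39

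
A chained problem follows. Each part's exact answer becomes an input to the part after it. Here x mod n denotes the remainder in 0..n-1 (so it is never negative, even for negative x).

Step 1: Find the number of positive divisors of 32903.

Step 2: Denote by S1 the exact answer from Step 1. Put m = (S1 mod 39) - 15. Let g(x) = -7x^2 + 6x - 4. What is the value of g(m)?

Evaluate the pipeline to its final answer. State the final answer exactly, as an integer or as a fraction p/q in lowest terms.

-917

Step 1: 32903 = 13 * 2531; number of divisors = (1+1) * (1+1) = 4; answer 4
Step 2: S1 = 4; m = -11; -7*(-11)^2 + 6*(-11)^1 - 4 = (-847) + (-66) + (-4) = -917; answer -917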